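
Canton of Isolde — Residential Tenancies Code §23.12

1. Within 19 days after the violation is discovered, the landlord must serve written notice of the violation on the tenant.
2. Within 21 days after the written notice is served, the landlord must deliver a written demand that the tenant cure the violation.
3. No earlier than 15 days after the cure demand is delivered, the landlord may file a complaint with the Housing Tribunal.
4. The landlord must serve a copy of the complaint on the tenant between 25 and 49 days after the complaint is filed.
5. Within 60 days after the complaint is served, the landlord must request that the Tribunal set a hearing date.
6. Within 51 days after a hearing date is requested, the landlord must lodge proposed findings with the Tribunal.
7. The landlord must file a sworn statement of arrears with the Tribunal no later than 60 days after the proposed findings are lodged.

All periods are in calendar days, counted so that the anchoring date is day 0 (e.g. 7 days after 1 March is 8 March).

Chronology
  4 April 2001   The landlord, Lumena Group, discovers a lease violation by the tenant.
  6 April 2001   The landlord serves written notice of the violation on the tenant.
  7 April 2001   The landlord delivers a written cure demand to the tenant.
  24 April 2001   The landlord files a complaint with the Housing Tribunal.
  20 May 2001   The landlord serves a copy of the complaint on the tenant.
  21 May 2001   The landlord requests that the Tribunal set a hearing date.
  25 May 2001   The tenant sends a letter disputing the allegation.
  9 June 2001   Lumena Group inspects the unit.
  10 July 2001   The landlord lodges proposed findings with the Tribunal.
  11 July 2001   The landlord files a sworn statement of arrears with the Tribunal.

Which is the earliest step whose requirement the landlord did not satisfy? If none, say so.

None — every step was satisfied

(1) due by 4 April 2001 + 19 days = 23 April 2001; 6 April 2001 is within that limit.
(2) due by 6 April 2001 + 21 days = 27 April 2001; 7 April 2001 is within that limit.
(3) permitted from 7 April 2001 + 15 days = 22 April 2001 onward; done 24 April 2001, after the minimum wait.
(4) the permitted window runs from 24 April 2001 + 25 = 19 May 2001 to 24 April 2001 + 49 = 12 June 2001; done 20 May 2001, which is between those dates.
(5) due by 20 May 2001 + 60 days = 19 July 2001; completed 21 May 2001, before the deadline.
(6) due by 21 May 2001 + 51 days = 11 July 2001; completed 10 July 2001, before the deadline.
(7) due by 10 July 2001 + 60 days = 8 September 2001; done 11 July 2001 — timely.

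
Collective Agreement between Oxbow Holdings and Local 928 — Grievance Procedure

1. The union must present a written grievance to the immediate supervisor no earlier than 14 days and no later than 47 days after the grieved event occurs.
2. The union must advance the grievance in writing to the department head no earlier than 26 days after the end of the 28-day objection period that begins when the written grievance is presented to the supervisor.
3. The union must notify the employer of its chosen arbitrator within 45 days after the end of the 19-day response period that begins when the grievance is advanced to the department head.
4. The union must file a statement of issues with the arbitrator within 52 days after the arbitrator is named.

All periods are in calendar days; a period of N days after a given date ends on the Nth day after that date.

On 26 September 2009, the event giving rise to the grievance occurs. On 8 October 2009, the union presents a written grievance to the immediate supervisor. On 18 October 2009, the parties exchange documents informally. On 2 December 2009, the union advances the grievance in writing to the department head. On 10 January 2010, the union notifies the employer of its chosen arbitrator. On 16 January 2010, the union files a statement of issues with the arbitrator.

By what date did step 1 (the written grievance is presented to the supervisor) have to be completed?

12 November 2009

Step 1 runs from 26 September 2009, when the grieved event occurs. The window is 14–47 days after 26 September 2009; it closes on 12 November 2009.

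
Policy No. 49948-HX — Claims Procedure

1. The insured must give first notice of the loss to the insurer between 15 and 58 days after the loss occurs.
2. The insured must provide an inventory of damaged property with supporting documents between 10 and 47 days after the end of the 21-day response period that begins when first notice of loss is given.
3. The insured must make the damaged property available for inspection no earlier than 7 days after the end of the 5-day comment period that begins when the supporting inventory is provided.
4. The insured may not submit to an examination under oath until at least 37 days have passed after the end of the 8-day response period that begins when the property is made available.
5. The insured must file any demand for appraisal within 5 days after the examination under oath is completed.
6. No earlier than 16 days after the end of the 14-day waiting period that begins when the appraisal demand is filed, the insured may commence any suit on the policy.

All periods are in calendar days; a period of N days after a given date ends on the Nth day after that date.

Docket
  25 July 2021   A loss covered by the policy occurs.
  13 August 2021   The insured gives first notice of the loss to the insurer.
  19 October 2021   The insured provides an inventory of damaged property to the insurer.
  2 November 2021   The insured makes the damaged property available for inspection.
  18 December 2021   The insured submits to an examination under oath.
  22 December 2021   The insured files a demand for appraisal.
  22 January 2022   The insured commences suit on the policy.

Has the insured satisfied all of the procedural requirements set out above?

(1) the permitted window runs from 25 July 2021 + 15 = 9 August 2021 to 25 July 2021 + 58 = 21 September 2021; done 13 August 2021 — within the window.
(2) the permitted window runs from 3 September 2021 + 10 = 13 September 2021 to 3 September 2021 + 47 = 20 October 2021; done 19 October 2021 — within the window.
(3) permitted from 24 October 2021 + 7 days = 31 October 2021 onward; done 2 November 2021 — permitted.
(4) permitted from 10 November 2021 + 37 days = 17 December 2021 onward; 18 December 2021 is on or after that date.
(5) due by 18 December 2021 + 5 days = 23 December 2021; done 22 December 2021 — timely.
(6) permitted from 5 January 2022 + 16 days = 21 January 2022 onward; 22 January 2022 is on or after that date.

Yes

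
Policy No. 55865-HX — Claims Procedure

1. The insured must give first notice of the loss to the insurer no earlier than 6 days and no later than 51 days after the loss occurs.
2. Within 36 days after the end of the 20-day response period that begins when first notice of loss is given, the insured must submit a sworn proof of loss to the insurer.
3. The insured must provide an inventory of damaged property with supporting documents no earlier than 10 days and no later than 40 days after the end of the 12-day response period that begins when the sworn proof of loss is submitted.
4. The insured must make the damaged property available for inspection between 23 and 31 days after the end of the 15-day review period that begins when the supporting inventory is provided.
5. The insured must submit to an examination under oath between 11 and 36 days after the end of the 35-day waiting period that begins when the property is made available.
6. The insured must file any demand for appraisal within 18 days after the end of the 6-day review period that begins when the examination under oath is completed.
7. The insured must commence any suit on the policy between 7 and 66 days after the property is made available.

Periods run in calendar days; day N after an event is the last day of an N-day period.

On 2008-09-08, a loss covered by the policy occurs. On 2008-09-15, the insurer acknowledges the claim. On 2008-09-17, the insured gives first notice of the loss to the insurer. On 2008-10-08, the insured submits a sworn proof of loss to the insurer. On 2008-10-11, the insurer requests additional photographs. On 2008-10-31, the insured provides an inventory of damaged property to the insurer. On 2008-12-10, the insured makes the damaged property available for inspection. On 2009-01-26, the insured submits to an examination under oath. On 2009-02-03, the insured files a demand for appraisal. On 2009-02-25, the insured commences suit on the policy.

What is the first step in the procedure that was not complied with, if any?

Step 7

Step 1 — 6 and 51 days from 2008-09-08 (when the loss occurs) are 2008-09-14 and 2008-10-29 respectively; done 2008-09-17, which is between those dates.
Step 2 — counting 36 days from 2008-10-07 (end of the 20-day response period, which began when first notice of loss is given on 2008-09-17) gives a deadline of 2008-11-12; done 2008-10-08 — timely.
Step 3 — 10 and 40 days from 2008-10-20 (end of the 12-day response period, which began when the sworn proof of loss is submitted on 2008-10-08) are 2008-10-30 and 2008-11-29 respectively; 2008-10-31 falls inside that range.
Step 4 — 23 and 31 days from 2008-11-15 (end of the 15-day review period, which began when the supporting inventory is provided on 2008-10-31) are 2008-12-08 and 2008-12-16 respectively; done 2008-12-10 — within the window.
Step 5 — 11 and 36 days from 2009-01-14 (end of the 35-day waiting period, which began when the property is made available on 2008-12-10) are 2009-01-25 and 2009-02-19 respectively; done 2009-01-26, which is between those dates.
Step 6 — counting 18 days from 2009-02-01 (end of the 6-day review period, which began when the examination under oath is completed on 2009-01-26) gives a deadline of 2009-02-19; done 2009-02-03 — timely.
Step 7 — 7 and 66 days from 2008-12-10 (when the property is made available) are 2008-12-17 and 2009-02-14 respectively; done 2009-02-25 — 11 days after the window closed.
The procedure was therefore not followed at step 7.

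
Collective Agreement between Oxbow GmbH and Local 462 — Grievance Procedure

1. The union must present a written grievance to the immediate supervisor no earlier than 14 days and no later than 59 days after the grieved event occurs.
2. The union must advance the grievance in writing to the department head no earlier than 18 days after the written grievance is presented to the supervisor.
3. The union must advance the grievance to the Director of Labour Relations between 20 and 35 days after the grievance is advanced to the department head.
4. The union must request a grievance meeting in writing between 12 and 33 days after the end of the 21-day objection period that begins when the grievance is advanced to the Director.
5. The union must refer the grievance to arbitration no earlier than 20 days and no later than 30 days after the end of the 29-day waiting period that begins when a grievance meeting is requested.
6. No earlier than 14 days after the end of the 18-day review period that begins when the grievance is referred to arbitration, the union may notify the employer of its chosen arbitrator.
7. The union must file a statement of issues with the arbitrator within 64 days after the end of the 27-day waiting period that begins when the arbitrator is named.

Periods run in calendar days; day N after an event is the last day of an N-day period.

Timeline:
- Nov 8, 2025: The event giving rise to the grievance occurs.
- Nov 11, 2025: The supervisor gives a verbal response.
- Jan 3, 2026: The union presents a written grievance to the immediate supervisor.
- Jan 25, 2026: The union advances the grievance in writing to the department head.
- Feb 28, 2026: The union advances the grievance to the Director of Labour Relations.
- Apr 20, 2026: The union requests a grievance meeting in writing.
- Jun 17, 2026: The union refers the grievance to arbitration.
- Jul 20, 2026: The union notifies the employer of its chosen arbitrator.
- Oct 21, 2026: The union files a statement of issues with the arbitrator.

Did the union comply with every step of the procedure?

Step 1 — 14 and 59 days from Nov 8, 2025 (when the grieved event occurs) are Nov 22, 2025 and Jan 6, 2026 respectively; done Jan 3, 2026 — within the window.
Step 2 — must wait 18 days from Jan 3, 2026 (when the written grievance is presented to the supervisor), so not before Jan 21, 2026; Jan 25, 2026 is on or after that date.
Step 3 — 20 and 35 days from Jan 25, 2026 (when the grievance is advanced to the department head) are Feb 14, 2026 and Mar 1, 2026 respectively; done Feb 28, 2026 — within the window.
Step 4 — 12 and 33 days from Mar 21, 2026 (end of the 21-day objection period, which began when the grievance is advanced to the Director on Feb 28, 2026) are Apr 2, 2026 and Apr 23, 2026 respectively; Apr 20, 2026 falls inside that range.
Step 5 — 20 and 30 days from May 19, 2026 (end of the 29-day waiting period, which began when a grievance meeting is requested on Apr 20, 2026) are Jun 8, 2026 and Jun 18, 2026 respectively; done Jun 17, 2026, which is between those dates.
Step 6 — must wait 14 days from Jul 5, 2026 (end of the 18-day review period, which began when the grievance is referred to arbitration on Jun 17, 2026), so not before Jul 19, 2026; Jul 20, 2026 is on or after that date.
Step 7 — counting 64 days from Aug 16, 2026 (end of the 27-day waiting period, which began when the arbitrator is named on Jul 20, 2026) gives a deadline of Oct 19, 2026; not done until Oct 21, 2026, 2 days after the deadline.

No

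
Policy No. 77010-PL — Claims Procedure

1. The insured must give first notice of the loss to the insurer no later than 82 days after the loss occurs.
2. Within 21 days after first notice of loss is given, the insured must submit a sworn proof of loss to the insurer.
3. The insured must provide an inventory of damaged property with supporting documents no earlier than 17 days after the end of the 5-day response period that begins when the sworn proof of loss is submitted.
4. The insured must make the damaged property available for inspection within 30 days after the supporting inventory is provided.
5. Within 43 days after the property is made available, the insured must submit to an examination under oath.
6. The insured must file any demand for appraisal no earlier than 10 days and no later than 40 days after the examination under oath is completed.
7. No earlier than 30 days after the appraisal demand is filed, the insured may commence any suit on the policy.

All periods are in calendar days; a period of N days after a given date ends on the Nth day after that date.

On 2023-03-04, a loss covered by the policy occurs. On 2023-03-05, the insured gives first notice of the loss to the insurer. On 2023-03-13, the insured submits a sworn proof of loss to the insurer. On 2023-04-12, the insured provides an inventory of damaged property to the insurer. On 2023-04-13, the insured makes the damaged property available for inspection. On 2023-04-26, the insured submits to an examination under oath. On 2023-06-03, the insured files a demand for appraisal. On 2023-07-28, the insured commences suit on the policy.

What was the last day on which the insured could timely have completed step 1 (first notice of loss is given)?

2023-05-25

Step 1 runs from 2023-03-04, when the loss occurs. 82 days after 2023-03-04 is 2023-05-25.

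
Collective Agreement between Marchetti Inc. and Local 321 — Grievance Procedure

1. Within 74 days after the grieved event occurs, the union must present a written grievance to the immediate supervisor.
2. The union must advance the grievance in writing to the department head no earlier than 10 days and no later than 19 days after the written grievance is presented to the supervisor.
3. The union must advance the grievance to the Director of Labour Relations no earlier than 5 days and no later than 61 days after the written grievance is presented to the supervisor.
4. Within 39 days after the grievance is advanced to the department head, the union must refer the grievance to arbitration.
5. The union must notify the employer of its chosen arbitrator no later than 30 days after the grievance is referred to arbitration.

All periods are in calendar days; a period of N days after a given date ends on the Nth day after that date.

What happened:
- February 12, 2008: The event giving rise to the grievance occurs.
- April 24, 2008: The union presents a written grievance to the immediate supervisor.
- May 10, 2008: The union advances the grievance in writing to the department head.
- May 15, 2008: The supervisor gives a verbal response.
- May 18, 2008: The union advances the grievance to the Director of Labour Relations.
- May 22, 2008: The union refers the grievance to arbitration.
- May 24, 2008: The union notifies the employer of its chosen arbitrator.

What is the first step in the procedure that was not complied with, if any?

(1) due by February 12, 2008 + 74 days = April 26, 2008; April 24, 2008 is within that limit.
(2) the permitted window runs from April 24, 2008 + 10 = May 4, 2008 to April 24, 2008 + 19 = May 13, 2008; done May 10, 2008, which is between those dates.
(3) the permitted window runs from April 24, 2008 + 5 = April 29, 2008 to April 24, 2008 + 61 = June 24, 2008; May 18, 2008 falls inside that range.
(4) due by May 10, 2008 + 39 days = June 18, 2008; done May 22, 2008 — timely.
(5) due by May 22, 2008 + 30 days = June 21, 2008; completed May 24, 2008, before the deadline.

None — every step was satisfied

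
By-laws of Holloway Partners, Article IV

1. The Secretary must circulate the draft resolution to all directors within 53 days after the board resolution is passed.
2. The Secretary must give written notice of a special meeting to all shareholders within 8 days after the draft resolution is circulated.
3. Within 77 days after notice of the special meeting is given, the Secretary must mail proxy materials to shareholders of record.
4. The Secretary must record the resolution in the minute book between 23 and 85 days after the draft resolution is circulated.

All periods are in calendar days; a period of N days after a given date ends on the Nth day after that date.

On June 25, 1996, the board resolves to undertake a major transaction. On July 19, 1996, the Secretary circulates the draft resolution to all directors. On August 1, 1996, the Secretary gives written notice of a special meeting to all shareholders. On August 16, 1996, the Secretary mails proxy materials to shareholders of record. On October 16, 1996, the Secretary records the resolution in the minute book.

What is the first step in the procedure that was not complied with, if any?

Step 1 — counting 53 days from June 25, 1996 (when the board resolution is passed) gives a deadline of August 17, 1996; July 19, 1996 is within that limit.
Step 2 — counting 8 days from July 19, 1996 (when the draft resolution is circulated) gives a deadline of July 27, 1996; August 1, 1996 misses that deadline by 5 days.
No need to go further; step 2 was not satisfied.

Step 2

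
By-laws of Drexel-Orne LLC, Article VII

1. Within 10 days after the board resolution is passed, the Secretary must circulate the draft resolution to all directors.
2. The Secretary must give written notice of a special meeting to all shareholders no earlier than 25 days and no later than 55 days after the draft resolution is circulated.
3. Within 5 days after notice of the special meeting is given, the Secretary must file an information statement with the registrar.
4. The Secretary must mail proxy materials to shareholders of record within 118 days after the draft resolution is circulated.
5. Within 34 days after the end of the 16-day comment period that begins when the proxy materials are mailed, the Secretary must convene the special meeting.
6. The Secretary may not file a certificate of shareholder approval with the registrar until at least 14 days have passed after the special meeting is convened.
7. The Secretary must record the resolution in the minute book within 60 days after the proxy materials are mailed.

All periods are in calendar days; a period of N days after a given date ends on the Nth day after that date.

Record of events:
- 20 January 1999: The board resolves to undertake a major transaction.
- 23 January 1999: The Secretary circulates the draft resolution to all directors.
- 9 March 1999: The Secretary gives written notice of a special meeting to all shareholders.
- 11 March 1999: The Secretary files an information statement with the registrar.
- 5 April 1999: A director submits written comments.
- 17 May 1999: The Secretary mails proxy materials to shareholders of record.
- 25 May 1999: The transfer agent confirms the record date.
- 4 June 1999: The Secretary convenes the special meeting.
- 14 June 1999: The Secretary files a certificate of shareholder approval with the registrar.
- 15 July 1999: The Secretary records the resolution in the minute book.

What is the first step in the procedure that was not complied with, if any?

(1) due by 20 January 1999 + 10 days = 30 January 1999; 23 January 1999 is within that limit.
(2) the permitted window runs from 23 January 1999 + 25 = 17 February 1999 to 23 January 1999 + 55 = 19 March 1999; done 9 March 1999, which is between those dates.
(3) due by 9 March 1999 + 5 days = 14 March 1999; completed 11 March 1999, before the deadline.
(4) due by 23 January 1999 + 118 days = 21 May 1999; 17 May 1999 is within that limit.
(5) due by 2 June 1999 + 34 days = 6 July 1999; done 4 June 1999 — timely.
(6) permitted from 4 June 1999 + 14 days = 18 June 1999 onward; acted on 14 June 1999, 4 days prematurely.
Later steps need not be reached.

Step 6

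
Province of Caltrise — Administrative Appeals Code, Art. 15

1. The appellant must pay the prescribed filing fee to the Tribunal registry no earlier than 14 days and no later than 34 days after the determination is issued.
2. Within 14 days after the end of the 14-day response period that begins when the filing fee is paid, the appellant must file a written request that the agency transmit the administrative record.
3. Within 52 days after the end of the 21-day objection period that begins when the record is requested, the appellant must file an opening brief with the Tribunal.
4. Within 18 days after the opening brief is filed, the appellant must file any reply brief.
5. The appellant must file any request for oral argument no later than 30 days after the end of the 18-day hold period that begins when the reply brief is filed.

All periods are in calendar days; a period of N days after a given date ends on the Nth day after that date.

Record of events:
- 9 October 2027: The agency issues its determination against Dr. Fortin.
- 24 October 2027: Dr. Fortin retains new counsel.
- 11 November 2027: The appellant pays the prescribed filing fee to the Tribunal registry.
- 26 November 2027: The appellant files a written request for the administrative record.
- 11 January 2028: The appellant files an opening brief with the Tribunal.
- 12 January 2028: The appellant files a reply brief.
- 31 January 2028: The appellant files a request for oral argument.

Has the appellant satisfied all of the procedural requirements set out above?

Yes

Step 1: the window is 14–34 days after 9 October 2027 (when the determination is issued), so 23 October 2027 through 12 November 2027; done 11 November 2027, which is between those dates.
Step 2: 14 days after 25 November 2027 (end of the 14-day response period, which began when the filing fee is paid on 11 November 2027) is 9 December 2027; 26 November 2027 is within that limit.
Step 3: 52 days after 17 December 2027 (end of the 21-day objection period, which began when the record is requested on 26 November 2027) is 7 February 2028; 11 January 2028 is within that limit.
Step 4: 18 days after 11 January 2028 (when the opening brief is filed) is 29 January 2028; done 12 January 2028 — timely.
Step 5: 30 days after 30 January 2028 (end of the 18-day hold period, which began when the reply brief is filed on 12 January 2028) is 29 February 2028; done 31 January 2028 — timely.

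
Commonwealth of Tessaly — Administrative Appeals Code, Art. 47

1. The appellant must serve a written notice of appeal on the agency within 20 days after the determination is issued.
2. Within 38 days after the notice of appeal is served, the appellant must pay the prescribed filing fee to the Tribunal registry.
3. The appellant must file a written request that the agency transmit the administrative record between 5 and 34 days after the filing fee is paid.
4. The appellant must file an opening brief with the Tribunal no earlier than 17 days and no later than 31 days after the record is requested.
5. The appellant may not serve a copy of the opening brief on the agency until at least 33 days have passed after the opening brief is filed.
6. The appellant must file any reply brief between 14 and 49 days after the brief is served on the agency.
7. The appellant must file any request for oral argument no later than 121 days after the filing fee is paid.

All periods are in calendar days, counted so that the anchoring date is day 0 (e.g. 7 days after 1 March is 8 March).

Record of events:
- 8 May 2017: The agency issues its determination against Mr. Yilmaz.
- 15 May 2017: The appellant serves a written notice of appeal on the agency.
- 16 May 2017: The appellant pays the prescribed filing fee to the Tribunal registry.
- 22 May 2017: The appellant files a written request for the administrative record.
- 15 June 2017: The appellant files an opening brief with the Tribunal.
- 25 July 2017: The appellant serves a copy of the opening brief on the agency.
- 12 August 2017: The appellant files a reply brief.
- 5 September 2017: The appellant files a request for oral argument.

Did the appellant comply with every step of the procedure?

Yes

Step 1 — counting 20 days from 8 May 2017 (when the determination is issued) gives a deadline of 28 May 2017; done 15 May 2017 — timely.
Step 2 — counting 38 days from 15 May 2017 (when the notice of appeal is served) gives a deadline of 22 June 2017; done 16 May 2017 — timely.
Step 3 — 5 and 34 days from 16 May 2017 (when the filing fee is paid) are 21 May 2017 and 19 June 2017 respectively; done 22 May 2017 — within the window.
Step 4 — 17 and 31 days from 22 May 2017 (when the record is requested) are 8 June 2017 and 22 June 2017 respectively; done 15 June 2017 — within the window.
Step 5 — must wait 33 days from 15 June 2017 (when the opening brief is filed), so not before 18 July 2017; done 25 July 2017 — permitted.
Step 6 — 14 and 49 days from 25 July 2017 (when the brief is served on the agency) are 8 August 2017 and 12 September 2017 respectively; 12 August 2017 falls inside that range.
Step 7 — counting 121 days from 16 May 2017 (when the filing fee is paid) gives a deadline of 14 September 2017; 5 September 2017 is within that limit.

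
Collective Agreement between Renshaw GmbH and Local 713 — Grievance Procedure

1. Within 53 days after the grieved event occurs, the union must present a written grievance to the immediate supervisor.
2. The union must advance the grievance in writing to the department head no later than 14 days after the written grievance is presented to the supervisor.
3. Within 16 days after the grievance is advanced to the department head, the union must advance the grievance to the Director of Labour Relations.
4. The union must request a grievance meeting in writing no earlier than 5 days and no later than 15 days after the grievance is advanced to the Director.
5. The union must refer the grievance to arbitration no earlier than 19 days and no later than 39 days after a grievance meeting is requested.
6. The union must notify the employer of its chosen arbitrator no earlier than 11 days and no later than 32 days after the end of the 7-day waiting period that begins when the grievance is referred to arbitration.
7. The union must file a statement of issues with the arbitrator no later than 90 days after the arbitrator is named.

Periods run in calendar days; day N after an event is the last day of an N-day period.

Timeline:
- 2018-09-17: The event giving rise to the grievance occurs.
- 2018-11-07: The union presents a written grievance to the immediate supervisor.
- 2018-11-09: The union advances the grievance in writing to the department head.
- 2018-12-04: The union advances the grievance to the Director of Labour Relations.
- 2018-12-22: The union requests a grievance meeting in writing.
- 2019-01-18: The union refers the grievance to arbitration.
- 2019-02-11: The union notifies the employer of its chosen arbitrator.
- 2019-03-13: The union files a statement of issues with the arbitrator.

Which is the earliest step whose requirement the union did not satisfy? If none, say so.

Step 1 — counting 53 days from 2018-09-17 (when the grieved event occurs) gives a deadline of 2018-11-09; done 2018-11-07 — timely.
Step 2 — counting 14 days from 2018-11-07 (when the written grievance is presented to the supervisor) gives a deadline of 2018-11-21; completed 2018-11-09, before the deadline.
Step 3 — counting 16 days from 2018-11-09 (when the grievance is advanced to the department head) gives a deadline of 2018-11-25; done 2018-12-04 — 9 days late.
The procedure was therefore not followed at step 3.

Step 3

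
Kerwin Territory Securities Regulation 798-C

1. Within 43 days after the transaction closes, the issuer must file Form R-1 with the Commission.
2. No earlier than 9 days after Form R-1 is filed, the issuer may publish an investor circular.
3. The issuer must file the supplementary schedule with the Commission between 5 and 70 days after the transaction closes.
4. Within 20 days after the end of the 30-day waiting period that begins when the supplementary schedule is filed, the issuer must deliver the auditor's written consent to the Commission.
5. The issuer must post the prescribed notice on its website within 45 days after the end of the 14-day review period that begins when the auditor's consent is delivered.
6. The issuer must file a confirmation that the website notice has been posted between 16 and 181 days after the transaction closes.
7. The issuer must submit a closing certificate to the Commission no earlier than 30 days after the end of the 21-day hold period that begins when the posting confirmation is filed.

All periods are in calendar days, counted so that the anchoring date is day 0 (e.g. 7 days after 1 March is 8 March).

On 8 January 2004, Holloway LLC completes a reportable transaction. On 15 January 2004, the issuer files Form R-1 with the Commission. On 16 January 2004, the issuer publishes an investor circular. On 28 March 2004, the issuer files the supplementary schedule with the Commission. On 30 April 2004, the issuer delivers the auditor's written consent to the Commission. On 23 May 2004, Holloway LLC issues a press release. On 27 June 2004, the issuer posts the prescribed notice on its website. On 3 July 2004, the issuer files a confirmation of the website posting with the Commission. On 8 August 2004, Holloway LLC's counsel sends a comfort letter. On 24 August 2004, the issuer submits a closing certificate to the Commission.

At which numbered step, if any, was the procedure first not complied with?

Step 2

(1) due by 8 January 2004 + 43 days = 20 February 2004; 15 January 2004 is within that limit.
(2) permitted from 15 January 2004 + 9 days = 24 January 2004 onward; 16 January 2004 is 8 days before the earliest permitted date.
The analysis stops there.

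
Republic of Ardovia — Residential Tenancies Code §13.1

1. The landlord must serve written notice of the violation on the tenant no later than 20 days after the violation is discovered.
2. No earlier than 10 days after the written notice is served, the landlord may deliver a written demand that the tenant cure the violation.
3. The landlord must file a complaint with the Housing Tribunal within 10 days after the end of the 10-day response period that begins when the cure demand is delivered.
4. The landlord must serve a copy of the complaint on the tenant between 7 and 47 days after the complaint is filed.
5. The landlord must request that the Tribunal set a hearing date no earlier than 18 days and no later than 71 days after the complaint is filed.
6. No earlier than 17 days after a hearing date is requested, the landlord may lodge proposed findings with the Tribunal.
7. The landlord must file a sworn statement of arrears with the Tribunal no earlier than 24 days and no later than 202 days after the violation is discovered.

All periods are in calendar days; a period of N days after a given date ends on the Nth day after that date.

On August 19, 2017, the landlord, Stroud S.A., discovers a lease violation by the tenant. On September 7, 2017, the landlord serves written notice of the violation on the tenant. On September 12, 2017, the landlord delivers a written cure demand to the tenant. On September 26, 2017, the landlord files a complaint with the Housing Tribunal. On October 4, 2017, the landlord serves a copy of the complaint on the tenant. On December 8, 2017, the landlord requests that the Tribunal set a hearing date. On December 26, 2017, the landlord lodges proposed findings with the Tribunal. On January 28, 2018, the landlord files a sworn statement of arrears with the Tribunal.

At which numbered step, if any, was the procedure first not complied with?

Step 2

(1) due by August 19, 2017 + 20 days = September 8, 2017; done September 7, 2017 — timely.
(2) permitted from September 7, 2017 + 10 days = September 17, 2017 onward; September 12, 2017 is 5 days before the earliest permitted date.
No need to go further; step 2 was not satisfied.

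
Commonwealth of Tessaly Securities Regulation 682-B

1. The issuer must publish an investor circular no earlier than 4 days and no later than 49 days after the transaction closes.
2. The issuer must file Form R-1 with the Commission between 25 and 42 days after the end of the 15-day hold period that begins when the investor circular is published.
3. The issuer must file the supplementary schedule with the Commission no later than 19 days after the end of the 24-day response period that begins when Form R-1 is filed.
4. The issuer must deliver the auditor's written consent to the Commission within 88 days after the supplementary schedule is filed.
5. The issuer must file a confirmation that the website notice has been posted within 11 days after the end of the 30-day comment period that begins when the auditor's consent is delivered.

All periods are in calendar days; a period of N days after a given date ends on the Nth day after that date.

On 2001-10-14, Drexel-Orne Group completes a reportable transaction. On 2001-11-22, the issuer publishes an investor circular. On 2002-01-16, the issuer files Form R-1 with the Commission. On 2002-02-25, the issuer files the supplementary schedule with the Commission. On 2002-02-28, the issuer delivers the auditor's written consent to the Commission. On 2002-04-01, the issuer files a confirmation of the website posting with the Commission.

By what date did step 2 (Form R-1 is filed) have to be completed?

The investor circular is published on 2001-11-22; the 15-day hold period therefore ends 2001-12-07, and step 2 runs from that date. The window is 25–42 days after 2001-12-07; it closes on 2002-01-18.

2002-01-18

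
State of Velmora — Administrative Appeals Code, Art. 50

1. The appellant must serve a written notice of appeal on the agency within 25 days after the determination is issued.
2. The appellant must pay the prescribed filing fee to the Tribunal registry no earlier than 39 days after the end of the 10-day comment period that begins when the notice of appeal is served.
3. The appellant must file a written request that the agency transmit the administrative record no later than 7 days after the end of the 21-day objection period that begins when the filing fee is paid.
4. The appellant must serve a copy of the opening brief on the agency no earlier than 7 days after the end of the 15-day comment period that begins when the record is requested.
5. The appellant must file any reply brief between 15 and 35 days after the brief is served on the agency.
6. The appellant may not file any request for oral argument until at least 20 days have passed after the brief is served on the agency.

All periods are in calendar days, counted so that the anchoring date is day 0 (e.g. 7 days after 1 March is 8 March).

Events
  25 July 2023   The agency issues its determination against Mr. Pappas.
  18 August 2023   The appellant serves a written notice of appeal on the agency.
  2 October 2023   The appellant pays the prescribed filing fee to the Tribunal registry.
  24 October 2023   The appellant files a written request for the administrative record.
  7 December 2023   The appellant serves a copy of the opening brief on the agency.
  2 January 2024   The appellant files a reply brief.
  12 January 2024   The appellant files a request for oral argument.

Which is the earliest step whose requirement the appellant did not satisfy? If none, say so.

(1) due by 25 July 2023 + 25 days = 19 August 2023; completed 18 August 2023, before the deadline.
(2) permitted from 28 August 2023 + 39 days = 6 October 2023 onward; 2 October 2023 is 4 days before the earliest permitted date.

Step 2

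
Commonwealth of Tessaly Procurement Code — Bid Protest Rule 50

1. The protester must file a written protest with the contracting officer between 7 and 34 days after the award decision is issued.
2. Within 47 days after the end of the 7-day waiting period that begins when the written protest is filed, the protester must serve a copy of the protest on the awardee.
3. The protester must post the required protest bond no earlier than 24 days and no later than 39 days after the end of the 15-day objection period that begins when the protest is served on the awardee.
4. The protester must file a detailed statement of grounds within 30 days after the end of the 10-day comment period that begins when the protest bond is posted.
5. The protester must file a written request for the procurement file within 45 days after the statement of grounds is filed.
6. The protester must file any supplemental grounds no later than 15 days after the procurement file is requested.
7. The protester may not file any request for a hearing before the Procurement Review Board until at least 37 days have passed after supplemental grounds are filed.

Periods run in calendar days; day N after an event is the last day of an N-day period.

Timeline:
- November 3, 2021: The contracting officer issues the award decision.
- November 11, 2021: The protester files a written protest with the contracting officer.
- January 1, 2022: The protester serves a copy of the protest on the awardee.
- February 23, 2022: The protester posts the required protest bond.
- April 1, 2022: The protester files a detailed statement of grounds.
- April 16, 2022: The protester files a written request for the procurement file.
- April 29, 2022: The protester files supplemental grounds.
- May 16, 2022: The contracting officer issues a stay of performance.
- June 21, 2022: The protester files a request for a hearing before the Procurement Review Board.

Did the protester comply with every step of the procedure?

Step 1 — 7 and 34 days from November 3, 2021 (when the award decision is issued) are November 10, 2021 and December 7, 2021 respectively; done November 11, 2021, which is between those dates.
Step 2 — counting 47 days from November 18, 2021 (end of the 7-day waiting period, which began when the written protest is filed on November 11, 2021) gives a deadline of January 4, 2022; done January 1, 2022 — timely.
Step 3 — 24 and 39 days from January 16, 2022 (end of the 15-day objection period, which began when the protest is served on the awardee on January 1, 2022) are February 9, 2022 and February 24, 2022 respectively; done February 23, 2022, which is between those dates.
Step 4 — counting 30 days from March 5, 2022 (end of the 10-day comment period, which began when the protest bond is posted on February 23, 2022) gives a deadline of April 4, 2022; completed April 1, 2022, before the deadline.
Step 5 — counting 45 days from April 1, 2022 (when the statement of grounds is filed) gives a deadline of May 16, 2022; April 16, 2022 is within that limit.
Step 6 — counting 15 days from April 16, 2022 (when the procurement file is requested) gives a deadline of May 1, 2022; done April 29, 2022 — timely.
Step 7 — must wait 37 days from April 29, 2022 (when supplemental grounds are filed), so not before June 5, 2022; done June 21, 2022 — permitted.

Yes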